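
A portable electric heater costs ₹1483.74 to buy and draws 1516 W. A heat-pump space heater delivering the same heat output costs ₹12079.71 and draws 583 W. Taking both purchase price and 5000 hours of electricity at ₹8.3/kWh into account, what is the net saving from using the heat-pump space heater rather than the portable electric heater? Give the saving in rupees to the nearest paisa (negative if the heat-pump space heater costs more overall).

portable electric heater: ₹1483.74 + (1516/1000) kW × 5000 h × ₹8.3 = ₹1483.74 + ₹62914 = ₹64397.74
heat-pump space heater: ₹12079.71 + (583/1000) kW × 5000 h × ₹8.3 = ₹12079.71 + ₹24194.5 = ₹36274.21
Saving = ₹64397.74 − ₹36274.21 = ₹28123.53

₹28123.53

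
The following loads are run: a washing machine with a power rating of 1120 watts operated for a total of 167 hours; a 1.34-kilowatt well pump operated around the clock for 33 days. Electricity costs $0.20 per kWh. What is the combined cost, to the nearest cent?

washing machine: 1.12 kW × 167 h = 187.04 kWh
well pump: Runtime = 24 h × 33 = 792 h
well pump: 1.34 kW × 792 h = 1061.28 kWh
Total energy = 1248.32 kWh
Cost = 1248.32 × $0.20 = $249.66

$249.66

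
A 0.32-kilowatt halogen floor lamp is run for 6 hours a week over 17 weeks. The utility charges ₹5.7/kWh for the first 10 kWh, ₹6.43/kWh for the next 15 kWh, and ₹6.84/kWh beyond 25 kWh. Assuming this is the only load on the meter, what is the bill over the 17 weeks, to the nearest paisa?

Runtime = 6 h/week × 17 weeks = 102 h
Energy = 0.32 kW × 102 h = 32.64 kWh
Tier 1 (0–10 kWh): 10 × ₹5.7 = ₹57
Tier 2 (10–25 kWh): 15 × ₹6.43 = ₹96.45
Above 25 kWh: 7.64 × ₹6.84 = ₹52.2576
Bill = ₹205.71

₹205.71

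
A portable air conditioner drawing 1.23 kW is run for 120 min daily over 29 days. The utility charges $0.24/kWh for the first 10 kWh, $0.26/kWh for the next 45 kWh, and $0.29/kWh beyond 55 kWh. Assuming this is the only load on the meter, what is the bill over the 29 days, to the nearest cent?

Runtime = 120 min × 29 = 3480 min = 58 h
Energy = 1.23 kW × 58 h = 71.34 kWh
Tier 1 (0–10 kWh): 10 × $0.24 = $2.4
Tier 2 (10–55 kWh): 45 × $0.26 = $11.7
Above 55 kWh: 16.34 × $0.29 = $4.7386
Bill = $18.84

$18.84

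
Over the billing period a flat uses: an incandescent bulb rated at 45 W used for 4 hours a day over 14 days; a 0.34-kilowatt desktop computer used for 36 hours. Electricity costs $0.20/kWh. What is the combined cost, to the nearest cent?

$2.95

incandescent bulb: Runtime = 4 h/day × 14 days = 56 h
incandescent bulb: 0.045 kW × 56 h = 2.52 kWh
desktop computer: 0.34 kW × 36 h = 12.24 kWh
Total energy = 14.76 kWh
Cost = 14.76 × $0.20 = $2.95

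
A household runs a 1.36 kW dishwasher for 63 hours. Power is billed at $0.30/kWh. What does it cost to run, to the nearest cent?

$25.70

Energy = 1.36 kW × 63 h = 85.68 kWh
Cost = 85.68 kWh × $0.30/kWh = $25.70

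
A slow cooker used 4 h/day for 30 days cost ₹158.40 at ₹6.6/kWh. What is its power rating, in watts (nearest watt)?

Energy = ₹158.40 ÷ ₹6.6/kWh = 24 kWh
Runtime = 4 h/day × 30 days = 120 h
Power = 24 kWh ÷ 120 h = 0.2 kW = 200 W

200 W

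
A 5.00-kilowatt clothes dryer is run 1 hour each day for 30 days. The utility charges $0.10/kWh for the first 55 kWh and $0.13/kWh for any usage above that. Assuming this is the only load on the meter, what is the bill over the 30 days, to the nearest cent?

Runtime = 1 h/day × 30 days = 30 h
Energy = 5 kW × 30 h = 150 kWh
Tier 1 (0–55 kWh): 55 × $0.10 = $5.5
Above 55 kWh: 95 × $0.13 = $12.35
Bill = $17.85

$17.85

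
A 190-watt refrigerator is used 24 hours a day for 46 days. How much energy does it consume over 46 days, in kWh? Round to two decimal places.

Runtime = 24 h × 46 = 1104 h
Energy = 0.19 kW × 1104 h = 209.76 kWh

209.76 kWh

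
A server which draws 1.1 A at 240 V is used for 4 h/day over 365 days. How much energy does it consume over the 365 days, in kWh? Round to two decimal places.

385.44 kWh

Power = 1.1 A × 240 V = 264 W = 0.264 kW
Runtime = 4 h/day × 365 days = 1460 h
Energy = 0.264 kW × 1460 h = 385.44 kWh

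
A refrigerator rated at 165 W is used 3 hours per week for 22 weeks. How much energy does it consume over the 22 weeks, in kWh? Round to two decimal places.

10.89 kWh

Runtime = 3 h/week × 22 weeks = 66 h
Energy = 0.165 kW × 66 h = 10.89 kWh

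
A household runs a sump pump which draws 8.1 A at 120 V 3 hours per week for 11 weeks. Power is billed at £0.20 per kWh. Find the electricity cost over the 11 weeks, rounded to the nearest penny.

£6.42

Power = 8.1 A × 120 V = 972 W = 0.972 kW
Runtime = 3 h/week × 11 weeks = 33 h
Energy = 0.972 kW × 33 h = 32.076 kWh
Cost = 32.076 kWh × £0.20/kWh = £6.42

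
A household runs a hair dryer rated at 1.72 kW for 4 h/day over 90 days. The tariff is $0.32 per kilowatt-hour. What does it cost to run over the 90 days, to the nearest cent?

Runtime = 4 h/day × 90 days = 360 h
Energy = 1.72 kW × 360 h = 619.2 kWh
Cost = 619.2 kWh × $0.32/kWh = $198.14

$198.14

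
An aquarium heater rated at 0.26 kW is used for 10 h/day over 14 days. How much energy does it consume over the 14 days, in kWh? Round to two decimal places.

36.40 kWh

Runtime = 10 h/day × 14 days = 140 h
Energy = 0.26 kW × 140 h = 36.4 kWh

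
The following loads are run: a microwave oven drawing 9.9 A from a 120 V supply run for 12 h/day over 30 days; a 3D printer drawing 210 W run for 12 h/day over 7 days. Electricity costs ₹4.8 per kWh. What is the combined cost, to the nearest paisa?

microwave oven: Power = 9.9 A × 120 V = 1188 W = 1.188 kW
microwave oven: Runtime = 12 h/day × 30 days = 360 h
microwave oven: 1.188 kW × 360 h = 427.68 kWh
3D printer: Runtime = 12 h/day × 7 days = 84 h
3D printer: 0.21 kW × 84 h = 17.64 kWh
Total energy = 445.32 kWh
Cost = 445.32 × ₹4.8 = ₹2137.54

₹2137.54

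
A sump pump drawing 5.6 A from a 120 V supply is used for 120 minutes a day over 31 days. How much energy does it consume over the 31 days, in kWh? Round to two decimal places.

41.66 kWh

Power = 5.6 A × 120 V = 672 W = 0.672 kW
Runtime = 120 min × 31 = 3720 min = 62 h
Energy = 0.672 kW × 62 h = 41.664 kWh ≈ 41.66 kWh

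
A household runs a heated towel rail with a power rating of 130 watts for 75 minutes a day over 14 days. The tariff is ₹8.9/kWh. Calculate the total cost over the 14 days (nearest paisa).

₹20.25

Runtime = 75 min × 14 = 1050 min = 17.5 h
Energy = 0.13 kW × 17.5 h = 2.275 kWh
Cost = 2.275 kWh × ₹8.9/kWh = ₹20.25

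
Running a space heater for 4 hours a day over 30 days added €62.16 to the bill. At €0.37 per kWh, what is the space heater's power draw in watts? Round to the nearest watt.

1400 W

Energy = €62.16 ÷ €0.37/kWh = 168 kWh
Runtime = 4 h/day × 30 days = 120 h
Power = 168 kWh ÷ 120 h = 1.4 kW = 1400 W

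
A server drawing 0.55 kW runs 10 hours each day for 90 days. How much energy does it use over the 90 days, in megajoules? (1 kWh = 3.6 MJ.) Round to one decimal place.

Runtime = 10 h/day × 90 days = 900 h
Energy = 0.55 kW × 900 h = 495 kWh
= 495 × 3.6 MJ = 1782.0 MJ

1782.0 MJ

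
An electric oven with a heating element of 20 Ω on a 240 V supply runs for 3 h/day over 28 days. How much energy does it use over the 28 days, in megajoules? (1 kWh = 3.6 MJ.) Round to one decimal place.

Power = V²/R = 240²/20 = 2880 W = 2.88 kW
Runtime = 3 h/day × 28 days = 84 h
Energy = 2.88 kW × 84 h = 241.92 kWh
= 241.92 × 3.6 MJ = 870.9 MJ

870.9 MJ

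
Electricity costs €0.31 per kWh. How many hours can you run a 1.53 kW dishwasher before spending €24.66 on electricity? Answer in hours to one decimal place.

52.0 h

Energy available = €24.66 ÷ €0.31/kWh = 79.5484 kWh
Hours = 79.5484 kWh ÷ 1.53 kW = 52.0 h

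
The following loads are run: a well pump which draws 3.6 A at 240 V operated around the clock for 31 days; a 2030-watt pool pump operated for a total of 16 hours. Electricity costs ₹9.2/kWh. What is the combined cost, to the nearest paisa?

₹6212.72

well pump: Power = 3.6 A × 240 V = 864 W = 0.864 kW
well pump: Runtime = 24 h × 31 = 744 h
well pump: 0.864 kW × 744 h = 642.816 kWh
pool pump: 2.03 kW × 16 h = 32.48 kWh
Total energy = 675.296 kWh
Cost = 675.296 × ₹9.2 = ₹6212.72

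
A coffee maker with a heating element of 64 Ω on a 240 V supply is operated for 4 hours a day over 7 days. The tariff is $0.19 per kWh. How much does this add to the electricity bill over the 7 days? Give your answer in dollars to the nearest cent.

Power = V²/R = 240²/64 = 900 W = 0.9 kW
Runtime = 4 h/day × 7 days = 28 h
Energy = 0.9 kW × 28 h = 25.2 kWh
Cost = 25.2 kWh × $0.19/kWh = $4.79

$4.79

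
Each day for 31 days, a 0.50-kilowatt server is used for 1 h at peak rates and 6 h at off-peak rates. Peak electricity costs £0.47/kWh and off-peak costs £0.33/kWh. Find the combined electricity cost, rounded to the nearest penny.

Peak energy = 0.5 kW × 1 h × 31 = 15.5 kWh
Off-peak energy = 0.5 kW × 6 h × 31 = 93 kWh
Cost = 15.5 × £0.47 + 93 × £0.33 = £7.285 + £30.69 = £37.98

£37.98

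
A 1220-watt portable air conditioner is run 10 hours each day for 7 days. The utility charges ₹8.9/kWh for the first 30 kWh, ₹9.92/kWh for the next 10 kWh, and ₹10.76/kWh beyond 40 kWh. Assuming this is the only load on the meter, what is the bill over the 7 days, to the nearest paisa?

Runtime = 10 h/day × 7 days = 70 h
Energy = 1.22 kW × 70 h = 85.4 kWh
Tier 1 (0–30 kWh): 30 × ₹8.9 = ₹267
Tier 2 (30–40 kWh): 10 × ₹9.92 = ₹99.2
Above 40 kWh: 45.4 × ₹10.76 = ₹488.504
Bill = ₹854.70

₹854.70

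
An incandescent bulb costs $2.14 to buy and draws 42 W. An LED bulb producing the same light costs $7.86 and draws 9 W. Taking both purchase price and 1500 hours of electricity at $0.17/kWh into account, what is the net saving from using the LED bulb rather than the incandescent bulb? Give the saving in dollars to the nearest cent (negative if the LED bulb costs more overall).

$2.70

incandescent bulb: $2.14 + (42/1000) kW × 1500 h × $0.17 = $2.14 + $10.71 = $12.85
LED bulb: $7.86 + (9/1000) kW × 1500 h × $0.17 = $7.86 + $2.295 = $10.155
Saving = $12.85 − $10.155 = $2.695 → $2.70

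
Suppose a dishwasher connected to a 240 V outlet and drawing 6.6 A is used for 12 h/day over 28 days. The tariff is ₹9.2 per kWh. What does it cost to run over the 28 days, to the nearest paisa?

₹4896.46

Power = 6.6 A × 240 V = 1584 W = 1.584 kW
Runtime = 12 h/day × 28 days = 336 h
Energy = 1.584 kW × 336 h = 532.224 kWh
Cost = 532.224 kWh × ₹9.2/kWh = ₹4896.46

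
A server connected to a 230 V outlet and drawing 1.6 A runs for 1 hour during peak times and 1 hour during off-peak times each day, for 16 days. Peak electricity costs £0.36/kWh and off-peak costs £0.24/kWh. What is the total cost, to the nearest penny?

Power = 1.6 A × 230 V = 368 W = 0.368 kW
Peak energy = 0.368 kW × 1 h × 16 = 5.888 kWh
Off-peak energy = 0.368 kW × 1 h × 16 = 5.888 kWh
Cost = 5.888 × £0.36 + 5.888 × £0.24 = £2.11968 + £1.41312 = £3.53

£3.53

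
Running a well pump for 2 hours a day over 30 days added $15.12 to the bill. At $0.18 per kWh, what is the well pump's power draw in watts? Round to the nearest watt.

1400 W

Energy = $15.12 ÷ $0.18/kWh = 84 kWh
Runtime = 2 h/day × 30 days = 60 h
Power = 84 kWh ÷ 60 h = 1.4 kW = 1400 W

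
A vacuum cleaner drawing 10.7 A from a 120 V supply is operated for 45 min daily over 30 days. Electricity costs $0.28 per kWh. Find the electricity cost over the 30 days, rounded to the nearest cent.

Power = 10.7 A × 120 V = 1284 W = 1.284 kW
Runtime = 45 min × 30 = 1350 min = 22.5 h
Energy = 1.284 kW × 22.5 h = 28.89 kWh
Cost = 28.89 kWh × $0.28/kWh = $8.09

$8.09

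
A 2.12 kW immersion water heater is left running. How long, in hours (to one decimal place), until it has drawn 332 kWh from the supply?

156.6 h

Hours = 332 kWh ÷ 2.12 kW = 156.6 h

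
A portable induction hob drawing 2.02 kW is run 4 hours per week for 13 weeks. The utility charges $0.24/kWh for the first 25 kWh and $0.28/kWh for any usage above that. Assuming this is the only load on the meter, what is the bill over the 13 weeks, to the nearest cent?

$28.41

Runtime = 4 h/week × 13 weeks = 52 h
Energy = 2.02 kW × 52 h = 105.04 kWh
Tier 1 (0–25 kWh): 25 × $0.24 = $6
Above 25 kWh: 80.04 × $0.28 = $22.4112
Bill = $28.41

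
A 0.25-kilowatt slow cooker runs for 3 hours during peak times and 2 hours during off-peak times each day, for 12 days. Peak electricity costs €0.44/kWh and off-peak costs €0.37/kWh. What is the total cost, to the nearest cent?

€6.18

Peak energy = 0.25 kW × 3 h × 12 = 9 kWh
Off-peak energy = 0.25 kW × 2 h × 12 = 6 kWh
Cost = 9 × €0.44 + 6 × €0.37 = €3.96 + €2.22 = €6.18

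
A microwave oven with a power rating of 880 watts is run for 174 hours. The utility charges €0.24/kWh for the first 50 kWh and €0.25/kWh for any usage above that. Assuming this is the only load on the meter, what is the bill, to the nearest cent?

€37.78

Energy = 0.88 kW × 174 h = 153.12 kWh
Tier 1 (0–50 kWh): 50 × €0.24 = €12
Above 50 kWh: 103.12 × €0.25 = €25.78
Bill = €37.78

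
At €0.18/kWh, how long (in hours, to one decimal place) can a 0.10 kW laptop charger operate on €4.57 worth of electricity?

Energy available = €4.57 ÷ €0.18/kWh = 25.3889 kWh
Hours = 25.3889 kWh ÷ 0.1 kW = 253.9 h

253.9 h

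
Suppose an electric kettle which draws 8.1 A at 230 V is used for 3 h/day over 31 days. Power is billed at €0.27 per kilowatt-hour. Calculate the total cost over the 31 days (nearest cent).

Power = 8.1 A × 230 V = 1863 W = 1.863 kW
Runtime = 3 h/day × 31 days = 93 h
Energy = 1.863 kW × 93 h = 173.259 kWh
Cost = 173.259 kWh × €0.27/kWh = €46.78

€46.78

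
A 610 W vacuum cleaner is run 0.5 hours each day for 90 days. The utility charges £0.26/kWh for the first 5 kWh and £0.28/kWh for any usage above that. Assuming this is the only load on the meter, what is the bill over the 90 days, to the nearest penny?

Runtime = 0.5 h/day × 90 days = 45 h
Energy = 0.61 kW × 45 h = 27.45 kWh
Tier 1 (0–5 kWh): 5 × £0.26 = £1.3
Above 5 kWh: 22.45 × £0.28 = £6.286
Bill = £7.59

£7.59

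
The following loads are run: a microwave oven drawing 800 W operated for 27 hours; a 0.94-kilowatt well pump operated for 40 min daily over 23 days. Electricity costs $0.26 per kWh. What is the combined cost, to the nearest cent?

$9.36

microwave oven: 0.8 kW × 27 h = 21.6 kWh
well pump: Runtime = 40 min × 23 = 920 min = 15.333333… h
well pump: 0.94 kW × 15.333333… h = 14.413333… kWh
Total energy = 36.013333… kWh
Cost = 36.013333… × $0.26 = $9.36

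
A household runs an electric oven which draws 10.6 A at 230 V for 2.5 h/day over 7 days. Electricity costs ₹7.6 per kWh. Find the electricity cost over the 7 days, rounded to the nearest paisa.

Power = 10.6 A × 230 V = 2438 W = 2.438 kW
Runtime = 2.5 h/day × 7 days = 17.5 h
Energy = 2.438 kW × 17.5 h = 42.665 kWh
Cost = 42.665 kWh × ₹7.6/kWh = ₹324.25

₹324.25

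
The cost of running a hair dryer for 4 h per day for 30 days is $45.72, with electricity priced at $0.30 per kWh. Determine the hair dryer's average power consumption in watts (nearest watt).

Energy = $45.72 ÷ $0.30/kWh = 152.4 kWh
Runtime = 4 h/day × 30 days = 120 h
Power = 152.4 kWh ÷ 120 h = 1.27 kW = 1270 W

1270 W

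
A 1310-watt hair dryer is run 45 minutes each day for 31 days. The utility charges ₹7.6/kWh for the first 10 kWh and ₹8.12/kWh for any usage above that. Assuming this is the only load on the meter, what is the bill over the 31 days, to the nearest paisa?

₹242.11

Runtime = 45 min × 31 = 1395 min = 23.25 h
Energy = 1.31 kW × 23.25 h = 30.4575 kWh
Tier 1 (0–10 kWh): 10 × ₹7.6 = ₹76
Above 10 kWh: 20.4575 × ₹8.12 = ₹166.1149
Bill = ₹242.11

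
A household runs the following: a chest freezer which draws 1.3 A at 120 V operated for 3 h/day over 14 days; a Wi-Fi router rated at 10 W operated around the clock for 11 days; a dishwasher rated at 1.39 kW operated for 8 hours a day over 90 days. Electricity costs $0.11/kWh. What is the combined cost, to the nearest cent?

$111.10

chest freezer: Power = 1.3 A × 120 V = 156 W = 0.156 kW
chest freezer: Runtime = 3 h/day × 14 days = 42 h
chest freezer: 0.156 kW × 42 h = 6.552 kWh
Wi-Fi router: Runtime = 24 h × 11 = 264 h
Wi-Fi router: 0.01 kW × 264 h = 2.64 kWh
dishwasher: Runtime = 8 h/day × 90 days = 720 h
dishwasher: 1.39 kW × 720 h = 1000.8 kWh
Total energy = 1009.992 kWh
Cost = 1009.992 × $0.11 = $111.10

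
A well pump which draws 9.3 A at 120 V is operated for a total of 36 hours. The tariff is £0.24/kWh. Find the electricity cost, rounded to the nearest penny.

£9.64

Power = 9.3 A × 120 V = 1116 W = 1.116 kW
Energy = 1.116 kW × 36 h = 40.176 kWh
Cost = 40.176 kWh × £0.24/kWh = £9.64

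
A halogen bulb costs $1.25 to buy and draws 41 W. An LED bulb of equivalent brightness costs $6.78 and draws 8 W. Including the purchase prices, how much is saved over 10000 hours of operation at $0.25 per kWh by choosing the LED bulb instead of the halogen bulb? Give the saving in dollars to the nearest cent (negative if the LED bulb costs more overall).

halogen bulb: $1.25 + (41/1000) kW × 10000 h × $0.25 = $1.25 + $102.5 = $103.75
LED bulb: $6.78 + (8/1000) kW × 10000 h × $0.25 = $6.78 + $20 = $26.78
Saving = $103.75 − $26.78 = $76.97

$76.97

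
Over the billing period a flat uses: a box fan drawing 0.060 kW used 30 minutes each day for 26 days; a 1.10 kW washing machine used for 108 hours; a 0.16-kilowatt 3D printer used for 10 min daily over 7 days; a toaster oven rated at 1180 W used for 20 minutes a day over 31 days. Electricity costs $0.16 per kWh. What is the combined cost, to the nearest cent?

$21.11

box fan: Runtime = 30 min × 26 = 780 min = 13 h
box fan: 0.06 kW × 13 h = 0.78 kWh
washing machine: 1.1 kW × 108 h = 118.8 kWh
3D printer: Runtime = 10 min × 7 = 70 min = 1.166666… h
3D printer: 0.16 kW × 1.166666… h = 0.186666… kWh
toaster oven: Runtime = 20 min × 31 = 620 min = 10.333333… h
toaster oven: 1.18 kW × 10.333333… h = 12.193333… kWh
Total energy = 131.96 kWh
Cost = 131.96 × $0.16 = $21.11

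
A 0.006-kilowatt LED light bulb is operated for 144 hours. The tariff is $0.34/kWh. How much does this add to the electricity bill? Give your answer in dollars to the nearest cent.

Energy = 0.006 kW × 144 h = 0.864 kWh
Cost = 0.864 kWh × $0.34/kWh = $0.29

$0.29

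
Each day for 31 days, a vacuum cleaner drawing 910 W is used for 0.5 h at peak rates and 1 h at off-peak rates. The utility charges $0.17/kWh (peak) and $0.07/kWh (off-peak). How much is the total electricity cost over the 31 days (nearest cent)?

Peak energy = 0.91 kW × 0.5 h × 31 = 14.105 kWh
Off-peak energy = 0.91 kW × 1 h × 31 = 28.21 kWh
Cost = 14.105 × $0.17 + 28.21 × $0.07 = $2.39785 + $1.9747 = $4.37

$4.37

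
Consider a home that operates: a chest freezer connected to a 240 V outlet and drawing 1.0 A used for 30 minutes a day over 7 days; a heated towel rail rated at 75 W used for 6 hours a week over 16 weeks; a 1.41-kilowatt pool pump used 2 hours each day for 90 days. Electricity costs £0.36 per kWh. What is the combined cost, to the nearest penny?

£94.26

chest freezer: Power = 1.0 A × 240 V = 240 W = 0.24 kW
chest freezer: Runtime = 30 min × 7 = 210 min = 3.5 h
chest freezer: 0.24 kW × 3.5 h = 0.84 kWh
heated towel rail: Runtime = 6 h/week × 16 weeks = 96 h
heated towel rail: 0.075 kW × 96 h = 7.2 kWh
pool pump: Runtime = 2 h/day × 90 days = 180 h
pool pump: 1.41 kW × 180 h = 253.8 kWh
Total energy = 261.84 kWh
Cost = 261.84 × £0.36 = £94.26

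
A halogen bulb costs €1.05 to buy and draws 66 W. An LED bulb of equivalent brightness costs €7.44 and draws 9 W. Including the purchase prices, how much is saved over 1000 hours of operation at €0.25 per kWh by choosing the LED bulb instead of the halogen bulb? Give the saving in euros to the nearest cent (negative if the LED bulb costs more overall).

halogen bulb: €1.05 + (66/1000) kW × 1000 h × €0.25 = €1.05 + €16.5 = €17.55
LED bulb: €7.44 + (9/1000) kW × 1000 h × €0.25 = €7.44 + €2.25 = €9.69
Saving = €17.55 − €9.69 = €7.86

€7.86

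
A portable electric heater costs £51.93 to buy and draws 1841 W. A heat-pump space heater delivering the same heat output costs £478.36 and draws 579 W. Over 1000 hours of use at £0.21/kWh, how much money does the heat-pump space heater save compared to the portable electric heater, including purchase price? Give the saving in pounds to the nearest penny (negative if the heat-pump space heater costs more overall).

-£161.41

portable electric heater: £51.93 + (1841/1000) kW × 1000 h × £0.21 = £51.93 + £386.61 = £438.54
heat-pump space heater: £478.36 + (579/1000) kW × 1000 h × £0.21 = £478.36 + £121.59 = £599.95
Saving = £438.54 − £599.95 = −£161.41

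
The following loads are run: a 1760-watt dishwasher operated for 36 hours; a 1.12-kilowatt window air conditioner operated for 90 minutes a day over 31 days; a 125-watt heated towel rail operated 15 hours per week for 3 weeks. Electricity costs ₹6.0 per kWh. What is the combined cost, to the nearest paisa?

₹726.39

dishwasher: 1.76 kW × 36 h = 63.36 kWh
window air conditioner: Runtime = 90 min × 31 = 2790 min = 46.5 h
window air conditioner: 1.12 kW × 46.5 h = 52.08 kWh
heated towel rail: Runtime = 15 h/week × 3 weeks = 45 h
heated towel rail: 0.125 kW × 45 h = 5.625 kWh
Total energy = 121.065 kWh
Cost = 121.065 × ₹6.0 = ₹726.39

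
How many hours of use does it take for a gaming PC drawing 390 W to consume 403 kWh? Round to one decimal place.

1033.3 h

Hours = 403 kWh ÷ 0.39 kW = 1033.3 h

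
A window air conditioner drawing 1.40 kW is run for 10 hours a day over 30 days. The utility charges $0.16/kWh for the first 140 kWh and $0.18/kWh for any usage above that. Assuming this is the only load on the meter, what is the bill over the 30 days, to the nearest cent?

Runtime = 10 h/day × 30 days = 300 h
Energy = 1.4 kW × 300 h = 420 kWh
Tier 1 (0–140 kWh): 140 × $0.16 = $22.4
Above 140 kWh: 280 × $0.18 = $50.4
Bill = $72.80

$72.80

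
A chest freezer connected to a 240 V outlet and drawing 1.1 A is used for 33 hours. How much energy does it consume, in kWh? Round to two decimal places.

Power = 1.1 A × 240 V = 264 W = 0.264 kW
Energy = 0.264 kW × 33 h = 8.712 kWh ≈ 8.71 kWh

8.71 kWh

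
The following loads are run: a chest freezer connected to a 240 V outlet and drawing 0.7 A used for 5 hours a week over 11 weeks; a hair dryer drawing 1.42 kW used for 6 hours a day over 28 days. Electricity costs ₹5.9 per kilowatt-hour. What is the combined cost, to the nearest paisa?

chest freezer: Power = 0.7 A × 240 V = 168 W = 0.168 kW
chest freezer: Runtime = 5 h/week × 11 weeks = 55 h
chest freezer: 0.168 kW × 55 h = 9.24 kWh
hair dryer: Runtime = 6 h/day × 28 days = 168 h
hair dryer: 1.42 kW × 168 h = 238.56 kWh
Total energy = 247.8 kWh
Cost = 247.8 × ₹5.9 = ₹1462.02

₹1462.02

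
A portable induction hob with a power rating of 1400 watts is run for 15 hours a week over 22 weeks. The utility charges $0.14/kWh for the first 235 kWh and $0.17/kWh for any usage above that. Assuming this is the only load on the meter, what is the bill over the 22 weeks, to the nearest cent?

$71.49

Runtime = 15 h/week × 22 weeks = 330 h
Energy = 1.4 kW × 330 h = 462 kWh
Tier 1 (0–235 kWh): 235 × $0.14 = $32.9
Above 235 kWh: 227 × $0.17 = $38.59
Bill = $71.49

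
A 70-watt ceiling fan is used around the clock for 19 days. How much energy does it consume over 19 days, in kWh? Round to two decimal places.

31.92 kWh

Runtime = 24 h × 19 = 456 h
Energy = 0.07 kW × 456 h = 31.92 kWh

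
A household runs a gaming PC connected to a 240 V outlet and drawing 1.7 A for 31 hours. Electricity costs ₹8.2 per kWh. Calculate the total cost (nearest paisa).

₹103.71

Power = 1.7 A × 240 V = 408 W = 0.408 kW
Energy = 0.408 kW × 31 h = 12.648 kWh
Cost = 12.648 kWh × ₹8.2/kWh = ₹103.71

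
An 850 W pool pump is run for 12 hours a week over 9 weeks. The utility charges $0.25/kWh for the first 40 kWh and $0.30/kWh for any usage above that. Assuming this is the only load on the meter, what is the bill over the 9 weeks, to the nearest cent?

$25.54

Runtime = 12 h/week × 9 weeks = 108 h
Energy = 0.85 kW × 108 h = 91.8 kWh
Tier 1 (0–40 kWh): 40 × $0.25 = $10
Above 40 kWh: 51.8 × $0.30 = $15.54
Bill = $25.54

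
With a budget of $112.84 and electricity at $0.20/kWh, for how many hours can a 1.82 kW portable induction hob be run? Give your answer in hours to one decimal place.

310.0 h

Energy available = $112.84 ÷ $0.20/kWh = 564.2 kWh
Hours = 564.2 kWh ÷ 1.82 kW = 310.0 h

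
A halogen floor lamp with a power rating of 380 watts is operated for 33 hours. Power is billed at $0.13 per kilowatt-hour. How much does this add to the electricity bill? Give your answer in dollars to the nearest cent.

Energy = 0.38 kW × 33 h = 12.54 kWh
Cost = 12.54 kWh × $0.13/kWh = $1.63

$1.63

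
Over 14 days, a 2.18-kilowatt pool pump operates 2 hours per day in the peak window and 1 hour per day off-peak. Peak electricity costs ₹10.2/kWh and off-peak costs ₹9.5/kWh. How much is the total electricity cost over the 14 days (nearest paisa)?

Peak energy = 2.18 kW × 2 h × 14 = 61.04 kWh
Off-peak energy = 2.18 kW × 1 h × 14 = 30.52 kWh
Cost = 61.04 × ₹10.2 + 30.52 × ₹9.5 = ₹622.608 + ₹289.94 = ₹912.55

₹912.55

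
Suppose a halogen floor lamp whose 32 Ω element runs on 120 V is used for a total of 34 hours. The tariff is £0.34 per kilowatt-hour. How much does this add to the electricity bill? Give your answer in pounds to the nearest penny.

£5.20

Power = V²/R = 120²/32 = 450 W = 0.45 kW
Energy = 0.45 kW × 34 h = 15.3 kWh
Cost = 15.3 kWh × £0.34/kWh = £5.20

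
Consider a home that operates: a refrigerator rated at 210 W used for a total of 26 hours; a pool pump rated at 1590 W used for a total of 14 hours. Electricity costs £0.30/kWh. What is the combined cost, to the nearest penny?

£8.32

refrigerator: 0.21 kW × 26 h = 5.46 kWh
pool pump: 1.59 kW × 14 h = 22.26 kWh
Total energy = 27.72 kWh
Cost = 27.72 × £0.30 = £8.32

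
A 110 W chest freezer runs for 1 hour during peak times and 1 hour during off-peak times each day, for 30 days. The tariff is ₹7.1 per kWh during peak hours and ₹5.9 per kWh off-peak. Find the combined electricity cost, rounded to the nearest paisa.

₹42.90

Peak energy = 0.11 kW × 1 h × 30 = 3.3 kWh
Off-peak energy = 0.11 kW × 1 h × 30 = 3.3 kWh
Cost = 3.3 × ₹7.1 + 3.3 × ₹5.9 = ₹23.43 + ₹19.47 = ₹42.90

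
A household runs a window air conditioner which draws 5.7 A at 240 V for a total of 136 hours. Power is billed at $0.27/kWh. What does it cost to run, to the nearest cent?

$50.23

Power = 5.7 A × 240 V = 1368 W = 1.368 kW
Energy = 1.368 kW × 136 h = 186.048 kWh
Cost = 186.048 kWh × $0.27/kWh = $50.23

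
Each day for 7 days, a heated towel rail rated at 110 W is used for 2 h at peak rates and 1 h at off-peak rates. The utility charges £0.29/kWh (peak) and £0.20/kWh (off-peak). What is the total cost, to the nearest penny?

£0.60

Peak energy = 0.11 kW × 2 h × 7 = 1.54 kWh
Off-peak energy = 0.11 kW × 1 h × 7 = 0.77 kWh
Cost = 1.54 × £0.29 + 0.77 × £0.20 = £0.4466 + £0.154 = £0.60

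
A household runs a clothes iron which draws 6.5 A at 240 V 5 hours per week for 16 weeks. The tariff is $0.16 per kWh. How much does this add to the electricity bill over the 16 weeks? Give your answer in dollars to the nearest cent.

$19.97

Power = 6.5 A × 240 V = 1560 W = 1.56 kW
Runtime = 5 h/week × 16 weeks = 80 h
Energy = 1.56 kW × 80 h = 124.8 kWh
Cost = 124.8 kWh × $0.16/kWh = $19.97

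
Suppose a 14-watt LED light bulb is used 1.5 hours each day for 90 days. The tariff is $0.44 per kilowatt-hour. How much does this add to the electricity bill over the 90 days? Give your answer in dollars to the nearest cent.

$0.83

Runtime = 1.5 h/day × 90 days = 135 h
Energy = 0.014 kW × 135 h = 1.89 kWh
Cost = 1.89 kWh × $0.44/kWh = $0.83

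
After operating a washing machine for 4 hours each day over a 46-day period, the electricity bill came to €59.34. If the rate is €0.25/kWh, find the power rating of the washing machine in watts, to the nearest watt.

1290 W

Energy = €59.34 ÷ €0.25/kWh = 237.36 kWh
Runtime = 4 h/day × 46 days = 184 h
Power = 237.36 kWh ÷ 184 h = 1.29 kW = 1290 W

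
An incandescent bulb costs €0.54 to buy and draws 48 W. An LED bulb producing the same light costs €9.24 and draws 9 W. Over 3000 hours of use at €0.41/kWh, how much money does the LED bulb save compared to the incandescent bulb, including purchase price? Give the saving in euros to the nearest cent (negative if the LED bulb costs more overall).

€39.27

incandescent bulb: €0.54 + (48/1000) kW × 3000 h × €0.41 = €0.54 + €59.04 = €59.58
LED bulb: €9.24 + (9/1000) kW × 3000 h × €0.41 = €9.24 + €11.07 = €20.31
Saving = €59.58 − €20.31 = €39.27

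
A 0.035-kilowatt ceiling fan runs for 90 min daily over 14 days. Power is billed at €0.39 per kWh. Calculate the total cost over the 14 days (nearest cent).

Runtime = 90 min × 14 = 1260 min = 21 h
Energy = 0.035 kW × 21 h = 0.735 kWh
Cost = 0.735 kWh × €0.39/kWh = €0.29

€0.29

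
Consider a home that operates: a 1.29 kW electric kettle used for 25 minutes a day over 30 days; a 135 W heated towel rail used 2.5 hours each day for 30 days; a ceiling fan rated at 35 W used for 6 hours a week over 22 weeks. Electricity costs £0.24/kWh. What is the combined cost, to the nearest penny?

£7.41

electric kettle: Runtime = 25 min × 30 = 750 min = 12.5 h
electric kettle: 1.29 kW × 12.5 h = 16.125 kWh
heated towel rail: Runtime = 2.5 h/day × 30 days = 75 h
heated towel rail: 0.135 kW × 75 h = 10.125 kWh
ceiling fan: Runtime = 6 h/week × 22 weeks = 132 h
ceiling fan: 0.035 kW × 132 h = 4.62 kWh
Total energy = 30.87 kWh
Cost = 30.87 × £0.24 = £7.41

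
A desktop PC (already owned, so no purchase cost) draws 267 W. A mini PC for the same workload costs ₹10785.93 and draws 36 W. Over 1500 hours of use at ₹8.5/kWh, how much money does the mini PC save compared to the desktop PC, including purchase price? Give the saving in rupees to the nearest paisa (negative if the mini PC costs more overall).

desktop PC: ₹0.00 + (267/1000) kW × 1500 h × ₹8.5 = ₹0.00 + ₹3404.25 = ₹3404.25
mini PC: ₹10785.93 + (36/1000) kW × 1500 h × ₹8.5 = ₹10785.93 + ₹459 = ₹11244.93
Saving = ₹3404.25 − ₹11244.93 = −₹7840.68

-₹7840.68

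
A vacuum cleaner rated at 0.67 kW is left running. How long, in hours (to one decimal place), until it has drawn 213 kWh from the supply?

Hours = 213 kWh ÷ 0.67 kW = 317.9 h

317.9 h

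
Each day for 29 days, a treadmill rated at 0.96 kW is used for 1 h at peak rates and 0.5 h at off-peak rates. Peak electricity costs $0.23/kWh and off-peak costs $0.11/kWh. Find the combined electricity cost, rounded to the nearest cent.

$7.93

Peak energy = 0.96 kW × 1 h × 29 = 27.84 kWh
Off-peak energy = 0.96 kW × 0.5 h × 29 = 13.92 kWh
Cost = 27.84 × $0.23 + 13.92 × $0.11 = $6.4032 + $1.5312 = $7.93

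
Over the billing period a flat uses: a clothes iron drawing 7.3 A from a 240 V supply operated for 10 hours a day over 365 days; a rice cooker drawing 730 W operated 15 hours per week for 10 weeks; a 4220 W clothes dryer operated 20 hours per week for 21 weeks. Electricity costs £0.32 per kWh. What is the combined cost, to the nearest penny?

clothes iron: Power = 7.3 A × 240 V = 1752 W = 1.752 kW
clothes iron: Runtime = 10 h/day × 365 days = 3650 h
clothes iron: 1.752 kW × 3650 h = 6394.8 kWh
rice cooker: Runtime = 15 h/week × 10 weeks = 150 h
rice cooker: 0.73 kW × 150 h = 109.5 kWh
clothes dryer: Runtime = 20 h/week × 21 weeks = 420 h
clothes dryer: 4.22 kW × 420 h = 1772.4 kWh
Total energy = 8276.7 kWh
Cost = 8276.7 × £0.32 = £2648.54

£2648.54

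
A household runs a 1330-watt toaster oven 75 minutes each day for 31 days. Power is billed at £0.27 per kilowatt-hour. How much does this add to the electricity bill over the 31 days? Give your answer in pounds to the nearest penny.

£13.92

Runtime = 75 min × 31 = 2325 min = 38.75 h
Energy = 1.33 kW × 38.75 h = 51.5375 kWh
Cost = 51.5375 kWh × £0.27/kWh = £13.92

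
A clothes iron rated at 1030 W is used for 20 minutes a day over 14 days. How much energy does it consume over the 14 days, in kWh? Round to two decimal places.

4.81 kWh

Runtime = 20 min × 14 = 280 min = 4.666666… h
Energy = 1.03 kW × 4.666666… h = 4.806666… kWh ≈ 4.81 kWh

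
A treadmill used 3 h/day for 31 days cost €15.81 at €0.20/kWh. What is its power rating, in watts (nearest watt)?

Energy = €15.81 ÷ €0.20/kWh = 79.05 kWh
Runtime = 3 h/day × 31 days = 93 h
Power = 79.05 kWh ÷ 93 h = 0.85 kW = 850 W

850 W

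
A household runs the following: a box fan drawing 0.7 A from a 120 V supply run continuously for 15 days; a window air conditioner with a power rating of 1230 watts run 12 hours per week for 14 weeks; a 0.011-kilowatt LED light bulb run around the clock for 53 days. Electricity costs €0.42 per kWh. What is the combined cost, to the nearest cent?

€105.37

box fan: Power = 0.7 A × 120 V = 84 W = 0.084 kW
box fan: Runtime = 24 h × 15 = 360 h
box fan: 0.084 kW × 360 h = 30.24 kWh
window air conditioner: Runtime = 12 h/week × 14 weeks = 168 h
window air conditioner: 1.23 kW × 168 h = 206.64 kWh
LED light bulb: Runtime = 24 h × 53 = 1272 h
LED light bulb: 0.011 kW × 1272 h = 13.992 kWh
Total energy = 250.872 kWh
Cost = 250.872 × €0.42 = €105.37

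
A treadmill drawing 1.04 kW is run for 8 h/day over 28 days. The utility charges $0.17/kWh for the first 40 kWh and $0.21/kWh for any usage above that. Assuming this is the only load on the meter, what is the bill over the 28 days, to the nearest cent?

Runtime = 8 h/day × 28 days = 224 h
Energy = 1.04 kW × 224 h = 232.96 kWh
Tier 1 (0–40 kWh): 40 × $0.17 = $6.8
Above 40 kWh: 192.96 × $0.21 = $40.5216
Bill = $47.32

$47.32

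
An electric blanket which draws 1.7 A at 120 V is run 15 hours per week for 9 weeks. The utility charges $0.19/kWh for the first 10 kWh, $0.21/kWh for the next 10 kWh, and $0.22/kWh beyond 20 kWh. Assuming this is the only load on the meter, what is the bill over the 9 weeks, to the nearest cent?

Power = 1.7 A × 120 V = 204 W = 0.204 kW
Runtime = 15 h/week × 9 weeks = 135 h
Energy = 0.204 kW × 135 h = 27.54 kWh
Tier 1 (0–10 kWh): 10 × $0.19 = $1.9
Tier 2 (10–20 kWh): 10 × $0.21 = $2.1
Above 20 kWh: 7.54 × $0.22 = $1.6588
Bill = $5.66

$5.66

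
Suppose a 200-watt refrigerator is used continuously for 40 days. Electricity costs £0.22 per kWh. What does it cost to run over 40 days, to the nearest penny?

£42.24

Runtime = 24 h × 40 = 960 h
Energy = 0.2 kW × 960 h = 192 kWh
Cost = 192 kWh × £0.22/kWh = £42.24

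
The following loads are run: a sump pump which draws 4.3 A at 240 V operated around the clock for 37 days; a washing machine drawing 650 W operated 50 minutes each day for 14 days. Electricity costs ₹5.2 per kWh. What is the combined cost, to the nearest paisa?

sump pump: Power = 4.3 A × 240 V = 1032 W = 1.032 kW
sump pump: Runtime = 24 h × 37 = 888 h
sump pump: 1.032 kW × 888 h = 916.416 kWh
washing machine: Runtime = 50 min × 14 = 700 min = 11.666666… h
washing machine: 0.65 kW × 11.666666… h = 7.583333… kWh
Total energy = 923.999333… kWh
Cost = 923.999333… × ₹5.2 = ₹4804.80

₹4804.80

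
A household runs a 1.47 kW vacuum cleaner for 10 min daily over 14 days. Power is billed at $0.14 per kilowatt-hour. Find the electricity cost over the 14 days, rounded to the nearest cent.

Runtime = 10 min × 14 = 140 min = 2.333333… h
Energy = 1.47 kW × 2.333333… h = 3.43 kWh
Cost = 3.43 kWh × $0.14/kWh = $0.48

$0.48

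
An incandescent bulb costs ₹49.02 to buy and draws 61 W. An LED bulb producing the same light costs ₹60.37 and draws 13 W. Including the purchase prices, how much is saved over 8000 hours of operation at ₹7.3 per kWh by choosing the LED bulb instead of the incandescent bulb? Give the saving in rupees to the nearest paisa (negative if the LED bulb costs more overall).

₹2791.85

incandescent bulb: ₹49.02 + (61/1000) kW × 8000 h × ₹7.3 = ₹49.02 + ₹3562.4 = ₹3611.42
LED bulb: ₹60.37 + (13/1000) kW × 8000 h × ₹7.3 = ₹60.37 + ₹759.2 = ₹819.57
Saving = ₹3611.42 − ₹819.57 = ₹2791.85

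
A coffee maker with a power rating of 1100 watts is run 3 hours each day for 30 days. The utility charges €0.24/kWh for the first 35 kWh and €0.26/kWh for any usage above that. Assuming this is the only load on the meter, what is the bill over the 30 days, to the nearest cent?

Runtime = 3 h/day × 30 days = 90 h
Energy = 1.1 kW × 90 h = 99 kWh
Tier 1 (0–35 kWh): 35 × €0.24 = €8.4
Above 35 kWh: 64 × €0.26 = €16.64
Bill = €25.04

€25.04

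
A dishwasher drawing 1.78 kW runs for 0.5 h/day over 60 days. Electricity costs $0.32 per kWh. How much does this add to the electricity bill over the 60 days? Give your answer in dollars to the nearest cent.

Runtime = 0.5 h/day × 60 days = 30 h
Energy = 1.78 kW × 30 h = 53.4 kWh
Cost = 53.4 kWh × $0.32/kWh = $17.09

$17.09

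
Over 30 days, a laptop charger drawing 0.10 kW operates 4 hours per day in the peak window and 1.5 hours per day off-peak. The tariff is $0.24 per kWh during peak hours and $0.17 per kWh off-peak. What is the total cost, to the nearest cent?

Peak energy = 0.1 kW × 4 h × 30 = 12 kWh
Off-peak energy = 0.1 kW × 1.5 h × 30 = 4.5 kWh
Cost = 12 × $0.24 + 4.5 × $0.17 = $2.88 + $0.765 = $3.65

$3.65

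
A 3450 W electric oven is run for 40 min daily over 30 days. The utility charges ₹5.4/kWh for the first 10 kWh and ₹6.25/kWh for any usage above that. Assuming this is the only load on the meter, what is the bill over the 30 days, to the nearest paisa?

₹422.75

Runtime = 40 min × 30 = 1200 min = 20 h
Energy = 3.45 kW × 20 h = 69 kWh
Tier 1 (0–10 kWh): 10 × ₹5.4 = ₹54
Above 10 kWh: 59 × ₹6.25 = ₹368.75
Bill = ₹422.75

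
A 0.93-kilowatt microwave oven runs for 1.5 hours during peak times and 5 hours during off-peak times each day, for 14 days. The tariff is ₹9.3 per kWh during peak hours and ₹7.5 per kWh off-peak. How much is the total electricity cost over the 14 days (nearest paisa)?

Peak energy = 0.93 kW × 1.5 h × 14 = 19.53 kWh
Off-peak energy = 0.93 kW × 5 h × 14 = 65.1 kWh
Cost = 19.53 × ₹9.3 + 65.1 × ₹7.5 = ₹181.629 + ₹488.25 = ₹669.88

₹669.88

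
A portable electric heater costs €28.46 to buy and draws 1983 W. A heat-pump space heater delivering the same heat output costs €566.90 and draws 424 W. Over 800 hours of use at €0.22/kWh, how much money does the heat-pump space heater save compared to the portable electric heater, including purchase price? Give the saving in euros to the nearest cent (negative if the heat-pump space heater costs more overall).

portable electric heater: €28.46 + (1983/1000) kW × 800 h × €0.22 = €28.46 + €349.008 = €377.468
heat-pump space heater: €566.90 + (424/1000) kW × 800 h × €0.22 = €566.90 + €74.624 = €641.524
Saving = €377.468 − €641.524 = −€264.056 → -€264.06

-€264.06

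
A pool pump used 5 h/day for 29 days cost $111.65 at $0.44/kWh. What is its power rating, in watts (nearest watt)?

1750 W

Energy = $111.65 ÷ $0.44/kWh = 253.75 kWh
Runtime = 5 h/day × 29 days = 145 h
Power = 253.75 kWh ÷ 145 h = 1.75 kW = 1750 W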